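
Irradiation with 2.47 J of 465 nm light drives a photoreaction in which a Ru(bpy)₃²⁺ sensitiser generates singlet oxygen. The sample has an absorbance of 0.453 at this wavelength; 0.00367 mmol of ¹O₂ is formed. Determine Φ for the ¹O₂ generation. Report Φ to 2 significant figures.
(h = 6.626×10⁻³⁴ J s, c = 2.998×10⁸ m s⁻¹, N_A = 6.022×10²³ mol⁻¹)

Product: 0.00367 mmol = 3.67×10⁻⁶ mol.
Photon energy at 465 nm: hc/λ = (6.626×10⁻³⁴)(2.998×10⁸)/(465×10⁻⁹) = 4.272×10⁻¹⁹ J.
Photons incident: 2.47 / 4.272×10⁻¹⁹ = 5.782×10¹⁸, i.e. 5.782×10¹⁸/6.022×10²³ = 9.601×10⁻⁶ mol.
Fraction absorbed: 1 − 10^(−0.453) = 0.6476.
Photons absorbed: 0.6476 × 9.601×10⁻⁶ = 6.218×10⁻⁶ mol.
Φ = 3.67×10⁻⁶ mol / 6.218×10⁻⁶ mol photons = 0.59.

Φ = 0.59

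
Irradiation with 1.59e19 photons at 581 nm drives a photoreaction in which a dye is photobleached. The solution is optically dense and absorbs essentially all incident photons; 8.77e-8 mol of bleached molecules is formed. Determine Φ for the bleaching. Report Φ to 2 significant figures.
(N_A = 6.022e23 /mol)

Moles of photons: 1.59e19 / 6.022e23 = 2.640e-5 mol.
Φ = 8.77e-8 mol / 2.640e-5 mol photons = 0.0033.

Φ = 0.0033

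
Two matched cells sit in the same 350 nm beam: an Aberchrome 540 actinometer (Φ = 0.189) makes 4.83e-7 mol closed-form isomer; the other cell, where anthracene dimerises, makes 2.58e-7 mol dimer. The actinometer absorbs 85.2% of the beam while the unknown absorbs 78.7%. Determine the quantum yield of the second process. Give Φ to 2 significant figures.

Photons absorbed by the actinometer: 4.83e-7 / 0.189 = 2.556e-6 mol.
Incident flux: 2.556e-6 / 0.852 = 3.000e-6 einstein.
Absorbed by unknown: 0.787 × 3.000e-6 = 2.361e-6 mol.
Φ(unknown) = 2.58e-7 / 2.361e-6 = 0.11.

Φ = 0.11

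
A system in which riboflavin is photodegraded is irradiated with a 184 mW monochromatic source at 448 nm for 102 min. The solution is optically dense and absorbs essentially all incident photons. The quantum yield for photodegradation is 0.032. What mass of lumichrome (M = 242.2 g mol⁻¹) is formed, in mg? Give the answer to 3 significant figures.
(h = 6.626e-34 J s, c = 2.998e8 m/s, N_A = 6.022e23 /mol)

32.7 mg

Photon energy at 448 nm: hc/λ = (6.626e-34)(2.998e8)/(448e-9) = 4.434e-19 J.
Energy delivered: (184 mW)(6120 s) = 1126 J.
Photons incident: 1126 / 4.434e-19 = 2.539e21, i.e. 2.539e21/6.022e23 = 0.004216 mol.
Product: Φ × n_abs = 0.032 × 0.004216 = 1.349e-4 mol.
Mass: 1.349e-4 × 242.2 = 0.03267 g = 32.7 mg.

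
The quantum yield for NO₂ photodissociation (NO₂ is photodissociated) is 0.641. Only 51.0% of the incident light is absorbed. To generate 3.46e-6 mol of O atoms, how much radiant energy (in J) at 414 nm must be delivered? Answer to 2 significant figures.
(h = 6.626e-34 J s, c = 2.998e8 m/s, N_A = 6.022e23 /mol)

Photons that must be absorbed: 3.46e-6 / 0.641 = 5.398e-6 mol.
Incident photons needed: 5.398e-6 / 0.510 = 1.058e-5 mol.
Photon energy: hc/λ = 4.798e-19 J; per mole, 2.889e5 J mol⁻¹.
Energy required: 1.058e-5 × 2.889e5 = 3.1 J.

3.1 J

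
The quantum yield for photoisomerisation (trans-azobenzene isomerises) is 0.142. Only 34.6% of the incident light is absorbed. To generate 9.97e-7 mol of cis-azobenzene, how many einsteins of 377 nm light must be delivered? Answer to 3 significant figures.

2.03e-5 einstein

Photons that must be absorbed: 9.97e-7 / 0.142 = 7.021e-6 mol.
Incident photons needed: 7.021e-6 / 0.346 = 2.029e-5 mol.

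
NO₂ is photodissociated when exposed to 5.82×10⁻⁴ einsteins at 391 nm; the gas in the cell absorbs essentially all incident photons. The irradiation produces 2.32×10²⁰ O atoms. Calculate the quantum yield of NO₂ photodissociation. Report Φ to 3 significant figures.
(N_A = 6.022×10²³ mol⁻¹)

Product: 2.32×10²⁰ / 6.022×10²³ = 3.853×10⁻⁴ mol.
Φ = 3.853×10⁻⁴ mol / 5.82×10⁻⁴ mol photons = 0.662.

Φ = 0.662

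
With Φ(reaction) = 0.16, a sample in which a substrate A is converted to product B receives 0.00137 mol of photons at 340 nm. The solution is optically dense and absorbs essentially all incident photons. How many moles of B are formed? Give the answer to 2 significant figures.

Product: Φ × n_abs = 0.16 × 0.00137 = 2.192×10⁻⁴ mol.

2.2×10⁻⁴ mol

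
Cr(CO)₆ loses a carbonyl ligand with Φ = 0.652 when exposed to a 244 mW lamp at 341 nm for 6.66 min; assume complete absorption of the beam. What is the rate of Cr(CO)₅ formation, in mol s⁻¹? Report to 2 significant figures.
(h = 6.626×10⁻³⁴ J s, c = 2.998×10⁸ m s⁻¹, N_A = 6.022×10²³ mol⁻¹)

Photon energy at 341 nm: hc/λ = (6.626×10⁻³⁴)(2.998×10⁸)/(341×10⁻⁹) = 5.825×10⁻¹⁹ J.
Energy delivered: (244 mW)(399.6 s) = 97.50 J.
Photons incident: 97.50 / 5.825×10⁻¹⁹ = 1.674×10²⁰, i.e. 1.674×10²⁰/6.022×10²³ = 2.780×10⁻⁴ mol.
Product formed: 0.652 × 2.780×10⁻⁴ = 1.813×10⁻⁴ mol.
Rate: 1.813×10⁻⁴ / 399.6 s = 4.5×10⁻⁷ mol s⁻¹.

4.5×10⁻⁷ mol s⁻¹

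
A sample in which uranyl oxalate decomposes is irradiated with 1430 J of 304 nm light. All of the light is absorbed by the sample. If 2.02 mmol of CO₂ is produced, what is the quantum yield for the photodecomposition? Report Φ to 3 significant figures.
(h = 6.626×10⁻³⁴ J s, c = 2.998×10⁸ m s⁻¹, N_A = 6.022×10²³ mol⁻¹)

Φ = 0.556

Product: 2.02 mmol = 0.00202 mol.
Photon energy at 304 nm: hc/λ = (6.626×10⁻³⁴)(2.998×10⁸)/(304×10⁻⁹) = 6.534×10⁻¹⁹ J.
Photons incident: 1430 / 6.534×10⁻¹⁹ = 2.189×10²¹, i.e. 2.189×10²¹/6.022×10²³ = 0.003635 mol.
Φ = 0.00202 mol / 0.003635 mol photons = 0.556.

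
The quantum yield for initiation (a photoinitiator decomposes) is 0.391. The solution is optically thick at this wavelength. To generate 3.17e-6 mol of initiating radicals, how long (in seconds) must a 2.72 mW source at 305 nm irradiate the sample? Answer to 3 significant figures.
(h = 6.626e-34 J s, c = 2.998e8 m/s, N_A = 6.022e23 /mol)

Photons that must be absorbed: 3.17e-6 / 0.391 = 8.107e-6 mol.
Photon energy: hc/λ = 6.513e-19 J; per mole, 3.922e5 J mol⁻¹.
Energy required: 8.107e-6 × 3.922e5 = 3.180 J.
Time: 3.180 J / 0.00272 W = 1170 s.

t ≈ 1170 s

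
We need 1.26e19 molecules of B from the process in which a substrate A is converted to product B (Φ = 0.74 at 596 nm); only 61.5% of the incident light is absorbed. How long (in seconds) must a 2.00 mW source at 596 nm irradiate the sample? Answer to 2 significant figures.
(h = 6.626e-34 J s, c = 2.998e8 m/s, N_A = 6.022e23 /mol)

Product: 1.26e19 / 6.022e23 = 2.092e-5 mol.
Photons that must be absorbed: 2.092e-5 / 0.74 = 2.827e-5 mol.
Incident photons needed: 2.827e-5 / 0.615 = 4.597e-5 mol.
Photon energy: hc/λ = 3.333e-19 J; per mole, 2.007e5 J mol⁻¹.
Energy required: 4.597e-5 × 2.007e5 = 9.226 J.
Time: 9.226 J / 0.002 W = 4600 s.

t ≈ 4600 s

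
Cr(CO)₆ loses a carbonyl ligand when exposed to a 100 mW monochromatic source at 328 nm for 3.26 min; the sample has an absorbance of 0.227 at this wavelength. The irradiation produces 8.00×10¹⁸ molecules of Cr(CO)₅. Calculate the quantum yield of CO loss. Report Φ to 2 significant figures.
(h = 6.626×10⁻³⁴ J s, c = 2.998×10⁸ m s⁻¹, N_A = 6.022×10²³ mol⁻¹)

Φ = 0.61

Product: 8.00×10¹⁸ / 6.022×10²³ = 1.328×10⁻⁵ mol.
Photon energy at 328 nm: hc/λ = (6.626×10⁻³⁴)(2.998×10⁸)/(328×10⁻⁹) = 6.056×10⁻¹⁹ J.
Energy delivered: (100 mW)(195.6 s) = 19.56 J.
Photons incident: 19.56 / 6.056×10⁻¹⁹ = 3.230×10¹⁹, i.e. 3.230×10¹⁹/6.022×10²³ = 5.364×10⁻⁵ mol.
Fraction absorbed: 1 − 10^(−0.227) = 0.4071.
Photons absorbed: 0.4071 × 5.364×10⁻⁵ = 2.184×10⁻⁵ mol.
Φ = 1.328×10⁻⁵ mol / 2.184×10⁻⁵ mol photons = 0.61.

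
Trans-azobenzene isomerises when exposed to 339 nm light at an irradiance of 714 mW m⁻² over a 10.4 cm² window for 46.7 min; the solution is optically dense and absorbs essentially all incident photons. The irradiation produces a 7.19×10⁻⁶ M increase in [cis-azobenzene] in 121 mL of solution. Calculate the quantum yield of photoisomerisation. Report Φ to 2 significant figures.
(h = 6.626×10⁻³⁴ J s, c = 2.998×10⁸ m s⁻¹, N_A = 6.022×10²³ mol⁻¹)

Product: (7.19×10⁻⁶ M)(0.121 L) = 8.700×10⁻⁷ mol.
Photon energy at 339 nm: hc/λ = (6.626×10⁻³⁴)(2.998×10⁸)/(339×10⁻⁹) = 5.860×10⁻¹⁹ J.
Energy delivered: (714 mW m⁻²)(10.4×10⁻⁴ m²)(2802 s) = 2.081 J.
Photons incident: 2.081 / 5.860×10⁻¹⁹ = 3.551×10¹⁸, i.e. 3.551×10¹⁸/6.022×10²³ = 5.897×10⁻⁶ mol.
Φ = 8.700×10⁻⁷ mol / 5.897×10⁻⁶ mol photons = 0.15.

Φ = 0.15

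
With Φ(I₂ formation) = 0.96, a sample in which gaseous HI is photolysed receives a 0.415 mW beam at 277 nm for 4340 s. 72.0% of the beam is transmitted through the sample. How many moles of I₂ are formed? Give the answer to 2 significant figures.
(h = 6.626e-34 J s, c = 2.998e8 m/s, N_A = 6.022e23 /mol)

Photon energy at 277 nm: hc/λ = (6.626e-34)(2.998e8)/(277e-9) = 7.171e-19 J.
Energy delivered: (0.415 mW)(4340 s) = 1.801 J.
Photons incident: 1.801 / 7.171e-19 = 2.512e18, i.e. 2.512e18/6.022e23 = 4.171e-6 mol.
Fraction absorbed: 1 − 72.0/100 = 0.2800.
Photons absorbed: 0.2800 × 4.171e-6 = 1.168e-6 mol.
Product: Φ × n_abs = 0.96 × 1.168e-6 = 1.121e-6 mol.

1.1e-6 mol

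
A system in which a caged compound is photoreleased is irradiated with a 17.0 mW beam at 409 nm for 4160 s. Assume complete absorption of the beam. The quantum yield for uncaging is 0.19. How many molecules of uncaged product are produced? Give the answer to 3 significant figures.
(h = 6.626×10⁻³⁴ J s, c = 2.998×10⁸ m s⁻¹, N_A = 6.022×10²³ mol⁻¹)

Photon energy at 409 nm: hc/λ = (6.626×10⁻³⁴)(2.998×10⁸)/(409×10⁻⁹) = 4.857×10⁻¹⁹ J.
Energy delivered: (17.0 mW)(4160 s) = 70.72 J.
Photons incident: 70.72 / 4.857×10⁻¹⁹ = 1.456×10²⁰, i.e. 1.456×10²⁰/6.022×10²³ = 2.418×10⁻⁴ mol.
Product: Φ × n_abs = 0.19 × 2.418×10⁻⁴ = 4.594×10⁻⁵ mol.
As a count: 4.594×10⁻⁵ × 6.022×10²³ = 2.77×10¹⁹.

2.77×10¹⁹ molecules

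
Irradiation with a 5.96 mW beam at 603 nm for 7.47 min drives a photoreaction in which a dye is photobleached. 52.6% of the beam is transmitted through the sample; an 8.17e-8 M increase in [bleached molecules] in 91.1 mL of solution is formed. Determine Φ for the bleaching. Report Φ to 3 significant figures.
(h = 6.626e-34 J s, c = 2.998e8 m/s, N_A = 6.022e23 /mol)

Φ = 0.00117

Product: (8.17e-8 M)(0.0911 L) = 7.443e-9 mol.
Photon energy at 603 nm: hc/λ = (6.626e-34)(2.998e8)/(603e-9) = 3.294e-19 J.
Energy delivered: (5.96 mW)(448.2 s) = 2.671 J.
Photons incident: 2.671 / 3.294e-19 = 8.109e18, i.e. 8.109e18/6.022e23 = 1.347e-5 mol.
Fraction absorbed: 1 − 52.6/100 = 0.4740.
Photons absorbed: 0.4740 × 1.347e-5 = 6.385e-6 mol.
Φ = 7.443e-9 mol / 6.385e-6 mol photons = 0.00117.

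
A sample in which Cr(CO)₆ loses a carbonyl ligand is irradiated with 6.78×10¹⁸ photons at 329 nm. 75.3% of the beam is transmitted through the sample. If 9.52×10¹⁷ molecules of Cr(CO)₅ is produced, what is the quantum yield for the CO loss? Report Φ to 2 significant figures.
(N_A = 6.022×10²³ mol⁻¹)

Φ = 0.57

Product: 9.52×10¹⁷ / 6.022×10²³ = 1.581×10⁻⁶ mol.
Moles of photons: 6.78×10¹⁸ / 6.022×10²³ = 1.126×10⁻⁵ mol.
Fraction absorbed: 1 − 75.3/100 = 0.2470.
Photons absorbed: 0.2470 × 1.126×10⁻⁵ = 2.781×10⁻⁶ mol.
Φ = 1.581×10⁻⁶ mol / 2.781×10⁻⁶ mol photons = 0.57.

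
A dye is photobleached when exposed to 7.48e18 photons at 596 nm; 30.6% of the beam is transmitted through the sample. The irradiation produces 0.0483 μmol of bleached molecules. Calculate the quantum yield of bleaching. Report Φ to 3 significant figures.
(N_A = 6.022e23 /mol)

Φ = 0.00560

Product: 0.0483 μmol = 4.83e-8 mol.
Moles of photons: 7.48e18 / 6.022e23 = 1.242e-5 mol.
Fraction absorbed: 1 − 30.6/100 = 0.6940.
Photons absorbed: 0.6940 × 1.242e-5 = 8.619e-6 mol.
Φ = 4.83e-8 mol / 8.619e-6 mol photons = 0.00560.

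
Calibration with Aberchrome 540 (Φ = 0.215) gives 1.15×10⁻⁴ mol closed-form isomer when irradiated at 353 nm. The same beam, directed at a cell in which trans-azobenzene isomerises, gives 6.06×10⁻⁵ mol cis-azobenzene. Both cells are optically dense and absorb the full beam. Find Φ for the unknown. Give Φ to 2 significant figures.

Φ = 0.11

Photons absorbed by the actinometer: 1.15×10⁻⁴ / 0.215 = 5.349×10⁻⁴ mol.
Φ(unknown) = 6.06×10⁻⁵ / 5.349×10⁻⁴ = 0.11.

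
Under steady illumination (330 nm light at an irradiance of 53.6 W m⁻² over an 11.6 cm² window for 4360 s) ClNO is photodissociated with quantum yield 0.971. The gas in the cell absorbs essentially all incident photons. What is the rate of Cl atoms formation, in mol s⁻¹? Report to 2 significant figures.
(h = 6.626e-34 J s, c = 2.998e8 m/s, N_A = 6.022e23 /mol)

Photon energy at 330 nm: hc/λ = (6.626e-34)(2.998e8)/(330e-9) = 6.020e-19 J.
Energy delivered: (53.6 W m⁻²)(11.6e-4 m²)(4360 s) = 271.1 J.
Photons incident: 271.1 / 6.020e-19 = 4.503e20, i.e. 4.503e20/6.022e23 = 7.478e-4 mol.
Product formed: 0.971 × 7.478e-4 = 7.261e-4 mol.
Rate: 7.261e-4 / 4360 s = 1.7e-7 mol s⁻¹.

1.7e-7 mol s⁻¹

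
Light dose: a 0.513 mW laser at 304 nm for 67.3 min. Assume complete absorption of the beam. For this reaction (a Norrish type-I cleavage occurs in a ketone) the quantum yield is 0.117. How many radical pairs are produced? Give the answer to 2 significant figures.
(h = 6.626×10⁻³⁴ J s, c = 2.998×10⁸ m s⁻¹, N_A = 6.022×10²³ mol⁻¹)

Photon energy at 304 nm: hc/λ = (6.626×10⁻³⁴)(2.998×10⁸)/(304×10⁻⁹) = 6.534×10⁻¹⁹ J.
Energy delivered: (0.513 mW)(4038 s) = 2.071 J.
Photons incident: 2.071 / 6.534×10⁻¹⁹ = 3.170×10¹⁸, i.e. 3.170×10¹⁸/6.022×10²³ = 5.264×10⁻⁶ mol.
Product: Φ × n_abs = 0.117 × 5.264×10⁻⁶ = 6.159×10⁻⁷ mol.
As a count: 6.159×10⁻⁷ × 6.022×10²³ = 3.7×10¹⁷.

3.7×10¹⁷ radical pairs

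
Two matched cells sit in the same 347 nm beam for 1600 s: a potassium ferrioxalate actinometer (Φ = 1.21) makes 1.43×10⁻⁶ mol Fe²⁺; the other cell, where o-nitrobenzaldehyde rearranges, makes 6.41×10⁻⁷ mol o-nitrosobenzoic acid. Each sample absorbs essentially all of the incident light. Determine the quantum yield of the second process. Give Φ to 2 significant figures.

Photons absorbed by the actinometer: 1.43×10⁻⁶ / 1.21 = 1.182×10⁻⁶ mol.
Φ(unknown) = 6.41×10⁻⁷ / 1.182×10⁻⁶ = 0.54.

Φ = 0.54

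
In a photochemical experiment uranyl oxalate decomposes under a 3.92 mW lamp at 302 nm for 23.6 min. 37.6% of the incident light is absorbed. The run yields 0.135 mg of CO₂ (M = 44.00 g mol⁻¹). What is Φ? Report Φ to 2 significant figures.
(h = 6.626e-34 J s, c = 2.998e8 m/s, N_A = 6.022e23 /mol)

Φ = 0.58

Product: 0.135 mg / 44.00 g mol⁻¹ = 3.068e-6 mol.
Photon energy at 302 nm: hc/λ = (6.626e-34)(2.998e8)/(302e-9) = 6.578e-19 J.
Energy delivered: (3.92 mW)(1416 s) = 5.551 J.
Photons incident: 5.551 / 6.578e-19 = 8.439e18, i.e. 8.439e18/6.022e23 = 1.401e-5 mol.
Photons absorbed: 0.376 × 1.401e-5 = 5.268e-6 mol.
Φ = 3.068e-6 mol / 5.268e-6 mol photons = 0.58.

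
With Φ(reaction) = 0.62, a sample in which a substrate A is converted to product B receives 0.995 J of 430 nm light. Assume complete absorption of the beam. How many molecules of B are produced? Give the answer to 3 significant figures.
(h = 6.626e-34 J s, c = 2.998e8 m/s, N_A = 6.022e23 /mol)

1.34e18 molecules

Photon energy at 430 nm: hc/λ = (6.626e-34)(2.998e8)/(430e-9) = 4.620e-19 J.
Photons incident: 0.995 / 4.620e-19 = 2.154e18, i.e. 2.154e18/6.022e23 = 3.577e-6 mol.
Product: Φ × n_abs = 0.62 × 3.577e-6 = 2.218e-6 mol.
As a count: 2.218e-6 × 6.022e23 = 1.34e18.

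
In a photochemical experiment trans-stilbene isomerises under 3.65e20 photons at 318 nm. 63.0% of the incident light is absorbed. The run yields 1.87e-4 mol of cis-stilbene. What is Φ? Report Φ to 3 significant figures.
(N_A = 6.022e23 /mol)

Moles of photons: 3.65e20 / 6.022e23 = 6.061e-4 mol.
Photons absorbed: 0.630 × 6.061e-4 = 3.818e-4 mol.
Φ = 1.87e-4 mol / 3.818e-4 mol photons = 0.490.

Φ = 0.490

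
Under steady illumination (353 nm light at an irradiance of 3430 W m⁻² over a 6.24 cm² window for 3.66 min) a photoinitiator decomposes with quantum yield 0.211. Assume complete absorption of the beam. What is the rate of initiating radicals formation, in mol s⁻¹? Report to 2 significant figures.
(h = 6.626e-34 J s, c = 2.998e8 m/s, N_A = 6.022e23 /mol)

1.3e-6 mol s⁻¹

Photon energy at 353 nm: hc/λ = (6.626e-34)(2.998e8)/(353e-9) = 5.627e-19 J.
Energy delivered: (3430 W m⁻²)(6.24e-4 m²)(219.6 s) = 470.0 J.
Photons incident: 470.0 / 5.627e-19 = 8.353e20, i.e. 8.353e20/6.022e23 = 0.001387 mol.
Product formed: 0.211 × 0.001387 = 2.927e-4 mol.
Rate: 2.927e-4 / 219.6 s = 1.3e-6 mol s⁻¹.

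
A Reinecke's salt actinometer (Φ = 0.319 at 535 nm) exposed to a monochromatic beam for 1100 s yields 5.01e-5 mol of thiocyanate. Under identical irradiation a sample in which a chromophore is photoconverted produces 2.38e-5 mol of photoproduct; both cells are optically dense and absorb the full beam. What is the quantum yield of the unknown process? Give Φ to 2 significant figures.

Photons absorbed by the actinometer: 5.01e-5 / 0.319 = 1.571e-4 mol.
Φ(unknown) = 2.38e-5 / 1.571e-4 = 0.15.

Φ = 0.15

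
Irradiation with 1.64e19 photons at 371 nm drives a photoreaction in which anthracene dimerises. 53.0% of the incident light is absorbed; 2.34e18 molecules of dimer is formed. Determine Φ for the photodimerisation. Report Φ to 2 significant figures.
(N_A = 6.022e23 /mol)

Product: 2.34e18 / 6.022e23 = 3.886e-6 mol.
Moles of photons: 1.64e19 / 6.022e23 = 2.723e-5 mol.
Photons absorbed: 0.530 × 2.723e-5 = 1.443e-5 mol.
Φ = 3.886e-6 mol / 1.443e-5 mol photons = 0.27.

Φ = 0.27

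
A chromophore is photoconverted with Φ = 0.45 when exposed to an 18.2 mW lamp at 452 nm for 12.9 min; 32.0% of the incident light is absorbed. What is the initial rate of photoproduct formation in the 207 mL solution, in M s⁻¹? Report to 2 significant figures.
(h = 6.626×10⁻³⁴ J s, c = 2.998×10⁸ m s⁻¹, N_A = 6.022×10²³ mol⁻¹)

4.8×10⁻⁸ M s⁻¹

Photon energy at 452 nm: hc/λ = (6.626×10⁻³⁴)(2.998×10⁸)/(452×10⁻⁹) = 4.395×10⁻¹⁹ J.
Energy delivered: (18.2 mW)(774 s) = 14.09 J.
Photons incident: 14.09 / 4.395×10⁻¹⁹ = 3.206×10¹⁹, i.e. 3.206×10¹⁹/6.022×10²³ = 5.324×10⁻⁵ mol.
Photons absorbed: 0.320 × 5.324×10⁻⁵ = 1.704×10⁻⁵ mol.
Product formed: 0.45 × 1.704×10⁻⁵ = 7.668×10⁻⁶ mol.
Rate: 7.668×10⁻⁶ mol / (774 s × 0.207 L) = 4.8×10⁻⁸ M s⁻¹.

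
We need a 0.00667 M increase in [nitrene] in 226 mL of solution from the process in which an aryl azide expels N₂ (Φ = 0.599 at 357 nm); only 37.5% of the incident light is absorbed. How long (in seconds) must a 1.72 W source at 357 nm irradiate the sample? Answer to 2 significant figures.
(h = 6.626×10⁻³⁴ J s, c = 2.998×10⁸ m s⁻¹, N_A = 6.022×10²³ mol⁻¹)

Product: (0.00667 M)(0.226 L) = 0.001507 mol.
Photons that must be absorbed: 0.001507 / 0.599 = 0.002516 mol.
Incident photons needed: 0.002516 / 0.375 = 0.006709 mol.
Photon energy: hc/λ = 5.564×10⁻¹⁹ J; per mole, 3.351×10⁵ J mol⁻¹.
Energy required: 0.006709 × 3.351×10⁵ = 2248 J.
Time: 2248 J / 1.72 W = 1300 s.

t ≈ 1300 s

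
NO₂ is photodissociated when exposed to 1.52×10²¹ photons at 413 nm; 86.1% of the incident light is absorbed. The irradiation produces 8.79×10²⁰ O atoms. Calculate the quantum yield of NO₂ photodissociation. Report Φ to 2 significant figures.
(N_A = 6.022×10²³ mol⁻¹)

Φ = 0.67

Product: 8.79×10²⁰ / 6.022×10²³ = 0.001460 mol.
Moles of photons: 1.52×10²¹ / 6.022×10²³ = 0.002524 mol.
Photons absorbed: 0.861 × 0.002524 = 0.002173 mol.
Φ = 0.001460 mol / 0.002173 mol photons = 0.67.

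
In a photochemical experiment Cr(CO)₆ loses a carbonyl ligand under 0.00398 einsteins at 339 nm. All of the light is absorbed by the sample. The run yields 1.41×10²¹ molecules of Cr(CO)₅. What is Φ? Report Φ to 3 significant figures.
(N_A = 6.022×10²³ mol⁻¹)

Product: 1.41×10²¹ / 6.022×10²³ = 0.002341 mol.
Φ = 0.002341 mol / 0.00398 mol photons = 0.588.

Φ = 0.588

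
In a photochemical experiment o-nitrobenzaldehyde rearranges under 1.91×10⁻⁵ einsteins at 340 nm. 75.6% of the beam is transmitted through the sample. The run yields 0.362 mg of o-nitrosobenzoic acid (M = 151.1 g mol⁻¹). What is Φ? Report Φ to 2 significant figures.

Product: 0.362 mg / 151.1 g mol⁻¹ = 2.396×10⁻⁶ mol.
Fraction absorbed: 1 − 75.6/100 = 0.2440.
Photons absorbed: 0.2440 × 1.91×10⁻⁵ = 4.660×10⁻⁶ mol.
Φ = 2.396×10⁻⁶ mol / 4.660×10⁻⁶ mol photons = 0.51.

Φ = 0.51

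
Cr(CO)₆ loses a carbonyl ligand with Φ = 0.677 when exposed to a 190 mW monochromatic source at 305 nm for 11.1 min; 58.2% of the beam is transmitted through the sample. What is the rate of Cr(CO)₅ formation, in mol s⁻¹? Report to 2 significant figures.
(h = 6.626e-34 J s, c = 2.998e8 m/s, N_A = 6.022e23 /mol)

Photon energy at 305 nm: hc/λ = (6.626e-34)(2.998e8)/(305e-9) = 6.513e-19 J.
Energy delivered: (190 mW)(666 s) = 126.5 J.
Photons incident: 126.5 / 6.513e-19 = 1.942e20, i.e. 1.942e20/6.022e23 = 3.225e-4 mol.
Fraction absorbed: 1 − 58.2/100 = 0.4180.
Photons absorbed: 0.4180 × 3.225e-4 = 1.348e-4 mol.
Product formed: 0.677 × 1.348e-4 = 9.126e-5 mol.
Rate: 9.126e-5 / 666 s = 1.4e-7 mol s⁻¹.

1.4e-7 mol s⁻¹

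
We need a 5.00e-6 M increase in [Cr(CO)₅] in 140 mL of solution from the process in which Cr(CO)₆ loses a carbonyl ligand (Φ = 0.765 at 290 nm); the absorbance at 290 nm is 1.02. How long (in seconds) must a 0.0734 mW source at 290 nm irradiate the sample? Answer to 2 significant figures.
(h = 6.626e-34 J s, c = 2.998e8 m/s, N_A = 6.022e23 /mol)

t ≈ 5700 s

Product: (5.00e-6 M)(0.14 L) = 7.000e-7 mol.
Photons that must be absorbed: 7.000e-7 / 0.765 = 9.150e-7 mol.
Fraction absorbed: 1 − 10^(−1.02) = 0.9045.
Incident photons needed: 9.150e-7 / 0.9045 = 1.012e-6 mol.
Photon energy: hc/λ = 6.850e-19 J; per mole, 4.125e5 J mol⁻¹.
Energy required: 1.012e-6 × 4.125e5 = 0.4175 J.
Time: 0.4175 J / 7.34e-05 W = 5700 s.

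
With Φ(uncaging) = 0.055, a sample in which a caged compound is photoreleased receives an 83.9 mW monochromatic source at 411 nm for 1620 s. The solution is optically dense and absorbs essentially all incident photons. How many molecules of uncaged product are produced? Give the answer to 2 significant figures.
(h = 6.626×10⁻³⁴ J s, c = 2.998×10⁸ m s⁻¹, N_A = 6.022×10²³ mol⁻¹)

Photon energy at 411 nm: hc/λ = (6.626×10⁻³⁴)(2.998×10⁸)/(411×10⁻⁹) = 4.833×10⁻¹⁹ J.
Energy delivered: (83.9 mW)(1620 s) = 135.9 J.
Photons incident: 135.9 / 4.833×10⁻¹⁹ = 2.812×10²⁰, i.e. 2.812×10²⁰/6.022×10²³ = 4.670×10⁻⁴ mol.
Product: Φ × n_abs = 0.055 × 4.670×10⁻⁴ = 2.569×10⁻⁵ mol.
As a count: 2.569×10⁻⁵ × 6.022×10²³ = 1.5×10¹⁹.

1.5×10¹⁹ molecules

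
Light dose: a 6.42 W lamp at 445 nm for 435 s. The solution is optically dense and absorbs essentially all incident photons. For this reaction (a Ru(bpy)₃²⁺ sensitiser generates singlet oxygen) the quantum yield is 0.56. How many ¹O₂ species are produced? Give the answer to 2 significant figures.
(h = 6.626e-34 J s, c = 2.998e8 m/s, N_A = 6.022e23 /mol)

3.5e21 species

Photon energy at 445 nm: hc/λ = (6.626e-34)(2.998e8)/(445e-9) = 4.464e-19 J.
Energy delivered: (6.42 W)(435 s) = 2793 J.
Photons incident: 2793 / 4.464e-19 = 6.257e21, i.e. 6.257e21/6.022e23 = 0.01039 mol.
Product: Φ × n_abs = 0.56 × 0.01039 = 0.005818 mol.
As a count: 0.005818 × 6.022e23 = 3.5e21.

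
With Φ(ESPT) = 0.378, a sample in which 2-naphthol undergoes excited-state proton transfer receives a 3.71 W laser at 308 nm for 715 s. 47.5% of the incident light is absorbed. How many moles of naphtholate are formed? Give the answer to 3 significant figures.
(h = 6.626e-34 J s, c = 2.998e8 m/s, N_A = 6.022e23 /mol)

0.00123 mol

Photon energy at 308 nm: hc/λ = (6.626e-34)(2.998e8)/(308e-9) = 6.450e-19 J.
Energy delivered: (3.71 W)(715 s) = 2653 J.
Photons incident: 2653 / 6.450e-19 = 4.113e21, i.e. 4.113e21/6.022e23 = 0.006830 mol.
Photons absorbed: 0.475 × 0.006830 = 0.003244 mol.
Product: Φ × n_abs = 0.378 × 0.003244 = 0.001226 mol.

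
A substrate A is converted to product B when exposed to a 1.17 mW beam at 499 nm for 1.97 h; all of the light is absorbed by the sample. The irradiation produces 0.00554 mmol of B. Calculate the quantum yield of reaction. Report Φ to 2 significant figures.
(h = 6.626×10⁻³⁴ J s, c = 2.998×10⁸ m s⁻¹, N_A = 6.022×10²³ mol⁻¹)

Product: 0.00554 mmol = 5.54×10⁻⁶ mol.
Photon energy at 499 nm: hc/λ = (6.626×10⁻³⁴)(2.998×10⁸)/(499×10⁻⁹) = 3.981×10⁻¹⁹ J.
Energy delivered: (1.17 mW)(7092 s) = 8.298 J.
Photons incident: 8.298 / 3.981×10⁻¹⁹ = 2.084×10¹⁹, i.e. 2.084×10¹⁹/6.022×10²³ = 3.461×10⁻⁵ mol.
Φ = 5.54×10⁻⁶ mol / 3.461×10⁻⁵ mol photons = 0.16.

Φ = 0.16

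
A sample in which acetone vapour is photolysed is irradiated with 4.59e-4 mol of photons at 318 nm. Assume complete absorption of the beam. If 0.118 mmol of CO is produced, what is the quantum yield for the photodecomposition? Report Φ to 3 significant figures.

Φ = 0.257

Product: 0.118 mmol = 1.18e-4 mol.
Φ = 1.18e-4 mol / 4.59e-4 mol photons = 0.257.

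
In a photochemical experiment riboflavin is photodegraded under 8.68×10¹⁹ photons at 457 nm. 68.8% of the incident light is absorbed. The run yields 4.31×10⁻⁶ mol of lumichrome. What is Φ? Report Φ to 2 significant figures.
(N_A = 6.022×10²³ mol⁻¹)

Moles of photons: 8.68×10¹⁹ / 6.022×10²³ = 1.441×10⁻⁴ mol.
Photons absorbed: 0.688 × 1.441×10⁻⁴ = 9.914×10⁻⁵ mol.
Φ = 4.31×10⁻⁶ mol / 9.914×10⁻⁵ mol photons = 0.043.

Φ = 0.043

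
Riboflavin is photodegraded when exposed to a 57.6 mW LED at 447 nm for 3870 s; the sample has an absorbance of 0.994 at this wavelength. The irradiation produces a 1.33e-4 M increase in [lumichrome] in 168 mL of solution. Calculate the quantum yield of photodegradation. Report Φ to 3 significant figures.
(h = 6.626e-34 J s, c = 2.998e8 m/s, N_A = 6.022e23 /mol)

Φ = 0.0299

Product: (1.33e-4 M)(0.168 L) = 2.234e-5 mol.
Photon energy at 447 nm: hc/λ = (6.626e-34)(2.998e8)/(447e-9) = 4.444e-19 J.
Energy delivered: (57.6 mW)(3870 s) = 222.9 J.
Photons incident: 222.9 / 4.444e-19 = 5.016e20, i.e. 5.016e20/6.022e23 = 8.329e-4 mol.
Fraction absorbed: 1 − 10^(−0.994) = 0.8986.
Photons absorbed: 0.8986 × 8.329e-4 = 7.484e-4 mol.
Φ = 2.234e-5 mol / 7.484e-4 mol photons = 0.0299.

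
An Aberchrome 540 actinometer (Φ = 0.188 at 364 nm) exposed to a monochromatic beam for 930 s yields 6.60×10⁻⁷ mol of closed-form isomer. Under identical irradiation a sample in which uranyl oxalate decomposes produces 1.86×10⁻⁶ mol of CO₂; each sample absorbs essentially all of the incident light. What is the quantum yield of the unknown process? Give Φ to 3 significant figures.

Photons absorbed by the actinometer: 6.60×10⁻⁷ / 0.188 = 3.511×10⁻⁶ mol.
Φ(unknown) = 1.86×10⁻⁶ / 3.511×10⁻⁶ = 0.530.

Φ = 0.530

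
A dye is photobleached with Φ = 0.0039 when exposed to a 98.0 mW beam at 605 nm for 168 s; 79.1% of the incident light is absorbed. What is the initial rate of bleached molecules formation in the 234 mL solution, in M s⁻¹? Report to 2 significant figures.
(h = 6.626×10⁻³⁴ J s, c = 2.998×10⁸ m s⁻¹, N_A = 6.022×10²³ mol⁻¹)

6.5×10⁻⁹ M s⁻¹

Photon energy at 605 nm: hc/λ = (6.626×10⁻³⁴)(2.998×10⁸)/(605×10⁻⁹) = 3.283×10⁻¹⁹ J.
Energy delivered: (98.0 mW)(168 s) = 16.46 J.
Photons incident: 16.46 / 3.283×10⁻¹⁹ = 5.014×10¹⁹, i.e. 5.014×10¹⁹/6.022×10²³ = 8.326×10⁻⁵ mol.
Photons absorbed: 0.791 × 8.326×10⁻⁵ = 6.586×10⁻⁵ mol.
Product formed: 0.0039 × 6.586×10⁻⁵ = 2.569×10⁻⁷ mol.
Rate: 2.569×10⁻⁷ mol / (168 s × 0.234 L) = 6.5×10⁻⁹ M s⁻¹.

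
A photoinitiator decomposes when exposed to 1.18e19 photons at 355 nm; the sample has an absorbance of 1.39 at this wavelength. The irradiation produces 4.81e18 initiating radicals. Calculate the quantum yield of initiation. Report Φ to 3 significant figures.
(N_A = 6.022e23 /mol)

Product: 4.81e18 / 6.022e23 = 7.987e-6 mol.
Moles of photons: 1.18e19 / 6.022e23 = 1.959e-5 mol.
Fraction absorbed: 1 − 10^(−1.39) = 0.9593.
Photons absorbed: 0.9593 × 1.959e-5 = 1.879e-5 mol.
Φ = 7.987e-6 mol / 1.879e-5 mol photons = 0.425.

Φ = 0.425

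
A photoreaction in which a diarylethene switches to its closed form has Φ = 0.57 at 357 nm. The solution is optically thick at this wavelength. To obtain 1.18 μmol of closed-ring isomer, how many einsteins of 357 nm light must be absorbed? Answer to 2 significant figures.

2.1×10⁻⁶ einstein

Product: 1.18 μmol = 1.18×10⁻⁶ mol.
Photons that must be absorbed: 1.18×10⁻⁶ / 0.57 = 2.070×10⁻⁶ mol.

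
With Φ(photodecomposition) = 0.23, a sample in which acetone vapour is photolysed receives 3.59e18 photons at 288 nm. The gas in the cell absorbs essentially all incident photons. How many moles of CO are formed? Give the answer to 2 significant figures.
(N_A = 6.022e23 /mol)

1.4e-6 mol

Moles of photons: 3.59e18 / 6.022e23 = 5.961e-6 mol.
Product: Φ × n_abs = 0.23 × 5.961e-6 = 1.371e-6 mol.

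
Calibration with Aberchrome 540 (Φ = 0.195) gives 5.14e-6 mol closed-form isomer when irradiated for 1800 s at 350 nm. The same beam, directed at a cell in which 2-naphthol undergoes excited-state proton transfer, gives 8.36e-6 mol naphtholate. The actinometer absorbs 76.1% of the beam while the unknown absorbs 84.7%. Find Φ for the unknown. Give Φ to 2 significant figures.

Photons absorbed by the actinometer: 5.14e-6 / 0.195 = 2.636e-5 mol.
Incident flux: 2.636e-5 / 0.761 = 3.464e-5 einstein.
Absorbed by unknown: 0.847 × 3.464e-5 = 2.934e-5 mol.
Φ(unknown) = 8.36e-6 / 2.934e-5 = 0.28.

Φ = 0.28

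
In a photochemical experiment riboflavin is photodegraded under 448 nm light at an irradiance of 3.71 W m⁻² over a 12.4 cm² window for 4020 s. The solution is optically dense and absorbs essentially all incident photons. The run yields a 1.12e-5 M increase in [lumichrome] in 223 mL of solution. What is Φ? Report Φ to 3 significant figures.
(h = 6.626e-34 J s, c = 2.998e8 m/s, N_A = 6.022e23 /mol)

Product: (1.12e-5 M)(0.223 L) = 2.498e-6 mol.
Photon energy at 448 nm: hc/λ = (6.626e-34)(2.998e8)/(448e-9) = 4.434e-19 J.
Energy delivered: (3.71 W m⁻²)(12.4e-4 m²)(4020 s) = 18.49 J.
Photons incident: 18.49 / 4.434e-19 = 4.170e19, i.e. 4.170e19/6.022e23 = 6.925e-5 mol.
Φ = 2.498e-6 mol / 6.925e-5 mol photons = 0.0361.

Φ = 0.0361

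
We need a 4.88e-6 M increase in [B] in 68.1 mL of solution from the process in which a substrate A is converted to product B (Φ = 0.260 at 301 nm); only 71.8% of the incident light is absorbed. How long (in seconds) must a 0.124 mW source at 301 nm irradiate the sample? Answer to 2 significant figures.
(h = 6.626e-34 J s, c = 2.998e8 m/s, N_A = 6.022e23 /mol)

Product: (4.88e-6 M)(0.0681 L) = 3.323e-7 mol.
Photons that must be absorbed: 3.323e-7 / 0.260 = 1.278e-6 mol.
Incident photons needed: 1.278e-6 / 0.718 = 1.780e-6 mol.
Photon energy: hc/λ = 6.600e-19 J; per mole, 3.975e5 J mol⁻¹.
Energy required: 1.780e-6 × 3.975e5 = 0.7076 J.
Time: 0.7076 J / 0.000124 W = 5700 s.

t ≈ 5700 s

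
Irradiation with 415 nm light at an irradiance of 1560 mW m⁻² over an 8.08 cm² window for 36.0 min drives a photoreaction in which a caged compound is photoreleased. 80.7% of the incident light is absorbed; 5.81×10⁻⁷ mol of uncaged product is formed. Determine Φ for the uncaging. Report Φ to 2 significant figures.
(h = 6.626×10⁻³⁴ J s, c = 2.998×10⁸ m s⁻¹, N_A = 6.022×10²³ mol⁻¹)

Φ = 0.076

Photon energy at 415 nm: hc/λ = (6.626×10⁻³⁴)(2.998×10⁸)/(415×10⁻⁹) = 4.787×10⁻¹⁹ J.
Energy delivered: (1560 mW m⁻²)(8.08×10⁻⁴ m²)(2160 s) = 2.723 J.
Photons incident: 2.723 / 4.787×10⁻¹⁹ = 5.688×10¹⁸, i.e. 5.688×10¹⁸/6.022×10²³ = 9.445×10⁻⁶ mol.
Photons absorbed: 0.807 × 9.445×10⁻⁶ = 7.622×10⁻⁶ mol.
Φ = 5.81×10⁻⁷ mol / 7.622×10⁻⁶ mol photons = 0.076.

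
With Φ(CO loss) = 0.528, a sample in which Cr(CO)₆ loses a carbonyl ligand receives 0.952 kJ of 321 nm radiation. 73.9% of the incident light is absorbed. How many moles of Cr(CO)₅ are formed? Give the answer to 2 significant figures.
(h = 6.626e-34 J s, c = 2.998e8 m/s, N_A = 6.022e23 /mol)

Photon energy at 321 nm: hc/λ = (6.626e-34)(2.998e8)/(321e-9) = 6.188e-19 J.
Incident energy: 0.952 kJ = 952 J.
Photons incident: 952 / 6.188e-19 = 1.538e21, i.e. 1.538e21/6.022e23 = 0.002554 mol.
Photons absorbed: 0.739 × 0.002554 = 0.001887 mol.
Product: Φ × n_abs = 0.528 × 0.001887 = 9.963e-4 mol.

0.0010 mol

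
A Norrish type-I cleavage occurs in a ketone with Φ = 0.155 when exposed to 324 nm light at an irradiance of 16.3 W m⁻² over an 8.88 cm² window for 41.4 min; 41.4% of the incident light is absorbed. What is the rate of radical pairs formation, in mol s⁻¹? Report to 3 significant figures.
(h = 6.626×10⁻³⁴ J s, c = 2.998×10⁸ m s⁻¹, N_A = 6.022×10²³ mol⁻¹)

Photon energy at 324 nm: hc/λ = (6.626×10⁻³⁴)(2.998×10⁸)/(324×10⁻⁹) = 6.131×10⁻¹⁹ J.
Energy delivered: (16.3 W m⁻²)(8.88×10⁻⁴ m²)(2484 s) = 35.95 J.
Photons incident: 35.95 / 6.131×10⁻¹⁹ = 5.864×10¹⁹, i.e. 5.864×10¹⁹/6.022×10²³ = 9.738×10⁻⁵ mol.
Photons absorbed: 0.414 × 9.738×10⁻⁵ = 4.032×10⁻⁵ mol.
Product formed: 0.155 × 4.032×10⁻⁵ = 6.250×10⁻⁶ mol.
Rate: 6.250×10⁻⁶ / 2484 s = 2.52×10⁻⁹ mol s⁻¹.

2.52×10⁻⁹ mol s⁻¹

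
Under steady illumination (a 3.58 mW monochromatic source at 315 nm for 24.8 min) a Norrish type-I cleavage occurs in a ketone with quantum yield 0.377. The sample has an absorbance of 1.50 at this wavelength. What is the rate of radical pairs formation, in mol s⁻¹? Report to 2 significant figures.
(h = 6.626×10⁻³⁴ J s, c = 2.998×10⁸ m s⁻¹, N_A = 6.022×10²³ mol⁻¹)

Photon energy at 315 nm: hc/λ = (6.626×10⁻³⁴)(2.998×10⁸)/(315×10⁻⁹) = 6.306×10⁻¹⁹ J.
Energy delivered: (3.58 mW)(1488 s) = 5.327 J.
Photons incident: 5.327 / 6.306×10⁻¹⁹ = 8.448×10¹⁸, i.e. 8.448×10¹⁸/6.022×10²³ = 1.403×10⁻⁵ mol.
Fraction absorbed: 1 − 10^(−1.50) = 0.9684.
Photons absorbed: 0.9684 × 1.403×10⁻⁵ = 1.359×10⁻⁵ mol.
Product formed: 0.377 × 1.359×10⁻⁵ = 5.123×10⁻⁶ mol.
Rate: 5.123×10⁻⁶ / 1488 s = 3.4×10⁻⁹ mol s⁻¹.

3.4×10⁻⁹ mol s⁻¹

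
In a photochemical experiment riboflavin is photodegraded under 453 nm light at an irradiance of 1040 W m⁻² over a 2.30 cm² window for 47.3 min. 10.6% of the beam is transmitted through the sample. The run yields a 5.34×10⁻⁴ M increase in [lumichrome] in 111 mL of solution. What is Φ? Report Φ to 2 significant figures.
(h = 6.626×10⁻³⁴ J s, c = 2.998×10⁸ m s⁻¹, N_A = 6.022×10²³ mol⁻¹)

Φ = 0.026

Product: (5.34×10⁻⁴ M)(0.111 L) = 5.927×10⁻⁵ mol.
Photon energy at 453 nm: hc/λ = (6.626×10⁻³⁴)(2.998×10⁸)/(453×10⁻⁹) = 4.385×10⁻¹⁹ J.
Energy delivered: (1040 W m⁻²)(2.30×10⁻⁴ m²)(2838 s) = 678.8 J.
Photons incident: 678.8 / 4.385×10⁻¹⁹ = 1.548×10²¹, i.e. 1.548×10²¹/6.022×10²³ = 0.002571 mol.
Fraction absorbed: 1 − 10.6/100 = 0.8940.
Photons absorbed: 0.8940 × 0.002571 = 0.002298 mol.
Φ = 5.927×10⁻⁵ mol / 0.002298 mol photons = 0.026.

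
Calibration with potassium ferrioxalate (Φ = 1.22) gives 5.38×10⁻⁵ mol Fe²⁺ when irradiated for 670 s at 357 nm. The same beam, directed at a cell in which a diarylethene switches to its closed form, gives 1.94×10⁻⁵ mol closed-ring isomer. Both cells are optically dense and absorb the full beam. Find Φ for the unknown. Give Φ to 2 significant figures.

Photons absorbed by the actinometer: 5.38×10⁻⁵ / 1.22 = 4.410×10⁻⁵ mol.
Φ(unknown) = 1.94×10⁻⁵ / 4.410×10⁻⁵ = 0.44.

Φ = 0.44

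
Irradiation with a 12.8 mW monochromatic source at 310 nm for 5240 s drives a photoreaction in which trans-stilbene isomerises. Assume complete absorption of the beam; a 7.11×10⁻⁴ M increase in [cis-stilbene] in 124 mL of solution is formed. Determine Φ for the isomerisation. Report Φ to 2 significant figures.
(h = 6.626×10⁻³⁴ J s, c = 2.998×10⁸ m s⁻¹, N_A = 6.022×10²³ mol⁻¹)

Φ = 0.51

Product: (7.11×10⁻⁴ M)(0.124 L) = 8.816×10⁻⁵ mol.
Photon energy at 310 nm: hc/λ = (6.626×10⁻³⁴)(2.998×10⁸)/(310×10⁻⁹) = 6.408×10⁻¹⁹ J.
Energy delivered: (12.8 mW)(5240 s) = 67.07 J.
Photons incident: 67.07 / 6.408×10⁻¹⁹ = 1.047×10²⁰, i.e. 1.047×10²⁰/6.022×10²³ = 1.739×10⁻⁴ mol.
Φ = 8.816×10⁻⁵ mol / 1.739×10⁻⁴ mol photons = 0.51.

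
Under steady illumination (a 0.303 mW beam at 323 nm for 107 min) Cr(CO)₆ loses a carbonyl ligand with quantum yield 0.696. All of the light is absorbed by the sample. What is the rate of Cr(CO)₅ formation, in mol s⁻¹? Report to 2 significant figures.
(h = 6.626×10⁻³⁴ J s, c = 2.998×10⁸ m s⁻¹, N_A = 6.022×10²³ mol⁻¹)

Photon energy at 323 nm: hc/λ = (6.626×10⁻³⁴)(2.998×10⁸)/(323×10⁻⁹) = 6.150×10⁻¹⁹ J.
Energy delivered: (0.303 mW)(6420 s) = 1.945 J.
Photons incident: 1.945 / 6.150×10⁻¹⁹ = 3.163×10¹⁸, i.e. 3.163×10¹⁸/6.022×10²³ = 5.252×10⁻⁶ mol.
Product formed: 0.696 × 5.252×10⁻⁶ = 3.655×10⁻⁶ mol.
Rate: 3.655×10⁻⁶ / 6420 s = 5.7×10⁻¹⁰ mol s⁻¹.

5.7×10⁻¹⁰ mol s⁻¹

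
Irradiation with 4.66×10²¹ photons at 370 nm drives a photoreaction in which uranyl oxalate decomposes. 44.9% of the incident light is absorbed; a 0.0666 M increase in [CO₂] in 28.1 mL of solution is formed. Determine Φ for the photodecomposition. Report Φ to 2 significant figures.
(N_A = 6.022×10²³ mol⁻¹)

Product: (0.0666 M)(0.0281 L) = 0.001871 mol.
Moles of photons: 4.66×10²¹ / 6.022×10²³ = 0.007738 mol.
Photons absorbed: 0.449 × 0.007738 = 0.003474 mol.
Φ = 0.001871 mol / 0.003474 mol photons = 0.54.

Φ = 0.54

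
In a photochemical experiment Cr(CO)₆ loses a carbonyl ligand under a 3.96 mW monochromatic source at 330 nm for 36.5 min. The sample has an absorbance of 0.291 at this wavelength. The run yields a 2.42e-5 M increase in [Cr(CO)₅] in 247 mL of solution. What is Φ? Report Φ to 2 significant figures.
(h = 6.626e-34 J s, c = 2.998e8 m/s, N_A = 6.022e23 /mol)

Product: (2.42e-5 M)(0.247 L) = 5.977e-6 mol.
Photon energy at 330 nm: hc/λ = (6.626e-34)(2.998e8)/(330e-9) = 6.020e-19 J.
Energy delivered: (3.96 mW)(2190 s) = 8.672 J.
Photons incident: 8.672 / 6.020e-19 = 1.441e19, i.e. 1.441e19/6.022e23 = 2.393e-5 mol.
Fraction absorbed: 1 − 10^(−0.291) = 0.4883.
Photons absorbed: 0.4883 × 2.393e-5 = 1.169e-5 mol.
Φ = 5.977e-6 mol / 1.169e-5 mol photons = 0.51.

Φ = 0.51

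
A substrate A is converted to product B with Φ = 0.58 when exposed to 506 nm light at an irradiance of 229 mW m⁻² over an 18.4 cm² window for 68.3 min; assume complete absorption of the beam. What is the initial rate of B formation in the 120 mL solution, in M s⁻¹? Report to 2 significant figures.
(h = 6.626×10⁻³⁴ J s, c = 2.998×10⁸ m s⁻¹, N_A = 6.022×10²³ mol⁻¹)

Photon energy at 506 nm: hc/λ = (6.626×10⁻³⁴)(2.998×10⁸)/(506×10⁻⁹) = 3.926×10⁻¹⁹ J.
Energy delivered: (229 mW m⁻²)(18.4×10⁻⁴ m²)(4098 s) = 1.727 J.
Photons incident: 1.727 / 3.926×10⁻¹⁹ = 4.399×10¹⁸, i.e. 4.399×10¹⁸/6.022×10²³ = 7.305×10⁻⁶ mol.
Product formed: 0.58 × 7.305×10⁻⁶ = 4.237×10⁻⁶ mol.
Rate: 4.237×10⁻⁶ mol / (4098 s × 0.12 L) = 8.6×10⁻⁹ M s⁻¹.

8.6×10⁻⁹ M s⁻¹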